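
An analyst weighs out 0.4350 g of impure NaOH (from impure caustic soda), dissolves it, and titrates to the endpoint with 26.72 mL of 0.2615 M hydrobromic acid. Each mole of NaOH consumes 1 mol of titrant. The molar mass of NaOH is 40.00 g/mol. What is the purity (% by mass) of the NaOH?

64.3%

n(HBr) = 0.2615 x 0.02672 = 0.006987 mol.
n(NaOH) = 0.006987 / 1 = 0.006987 mol.
mass of NaOH = 0.006987 x 40.00 = 0.2795 g.
% purity = 0.2795 / 0.4350 x 100 = 64.3%.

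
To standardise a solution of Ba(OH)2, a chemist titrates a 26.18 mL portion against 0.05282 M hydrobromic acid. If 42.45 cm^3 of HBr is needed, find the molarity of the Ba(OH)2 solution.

n(HBr) delivered = 0.05282 x 0.04245 = 0.002242 mol.
The reaction is 1 Ba(OH)2 + 2 HBr, so n(Ba(OH)2) = 0.002242 x 1/2 = 0.001121 mol.
[Ba(OH)2] = 0.001121 mol / 0.02618 L = 0.0428 M.

0.0428 M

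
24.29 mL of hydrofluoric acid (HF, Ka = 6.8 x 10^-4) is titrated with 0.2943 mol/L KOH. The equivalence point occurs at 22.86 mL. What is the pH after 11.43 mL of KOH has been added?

11.43 mL is exactly half the equivalence volume (22.86/2), i.e. the half-equivalence point.
There, n(HA) = n(A^-), so pH = pKa = -log(6.8 x 10^-4) = 3.17.

3.17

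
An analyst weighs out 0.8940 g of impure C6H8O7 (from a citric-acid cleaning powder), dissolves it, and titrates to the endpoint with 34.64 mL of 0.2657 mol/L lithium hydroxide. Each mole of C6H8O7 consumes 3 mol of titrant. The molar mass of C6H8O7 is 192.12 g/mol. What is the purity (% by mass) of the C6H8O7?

65.9%

n(LiOH) = 0.2657 x 0.03464 = 0.009204 mol.
n(C6H8O7) = 0.009204 / 3 = 0.003068 mol.
mass of C6H8O7 = 0.003068 x 192.12 = 0.5894 g.
% purity = 0.5894 / 0.8940 x 100 = 65.9%.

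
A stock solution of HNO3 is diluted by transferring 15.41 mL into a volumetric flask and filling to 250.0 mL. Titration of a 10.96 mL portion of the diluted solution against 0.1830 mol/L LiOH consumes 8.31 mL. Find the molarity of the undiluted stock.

n(LiOH) = 0.1830 x 0.008310 = 0.001521 mol.
n(HNO3) in the aliquot = 0.001521 mol.
[diluted HNO3] = 0.001521 / 0.01096 = 0.1388 M.
Dilution factor = 250.0/15.41 = 16.22, so [stock] = 0.1388 x 16.22 = 2.25 M.

2.25 M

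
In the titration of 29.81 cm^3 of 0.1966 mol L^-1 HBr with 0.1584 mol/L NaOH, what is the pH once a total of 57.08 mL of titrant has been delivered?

n(acid) = 0.1966 x 0.02981 = 0.005861 mol; n(NaOH) added = 0.1584 x 0.05708 = 0.009041 mol.
Base is in excess by 0.009041 - 0.005861 = 0.003181 mol in a total volume of 0.08689 L.
[OH^-] = 0.003181/0.08689 = 0.03661 M, so pOH = 1.44 and pH = 14.00 - 1.44 = 12.56.

12.56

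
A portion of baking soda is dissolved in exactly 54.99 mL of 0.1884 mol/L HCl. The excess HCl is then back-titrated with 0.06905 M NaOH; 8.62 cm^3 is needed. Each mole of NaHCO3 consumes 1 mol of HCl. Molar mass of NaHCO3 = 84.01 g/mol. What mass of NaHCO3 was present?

0.820 g

Total n(HCl) added = 0.1884 x 0.05499 = 0.01036 mol.
n(NaOH) used = 0.06905 x 0.008620 = 0.0005952 mol, which equals the excess n(HCl).
So n(HCl) consumed by the sample = 0.01036 - 0.0005952 = 0.009765 mol.
n(NaHCO3) = 0.009765 / 1 = 0.009765 mol.
mass = 0.009765 mol x 84.01 g/mol = 0.820 g.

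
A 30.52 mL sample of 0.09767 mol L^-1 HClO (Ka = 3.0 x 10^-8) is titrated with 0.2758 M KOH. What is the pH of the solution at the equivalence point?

10.19

n(HClO) = 0.09767 x 0.03052 = 0.002981 mol; V(KOH) at equivalence = 0.002981/0.2758 = 0.01081 L.
At equivalence all the acid is converted to ClO-; total volume = 0.03052 + 0.01081 = 0.04133 L, so [ClO-] = 0.002981/0.04133 = 0.07213 M.
Kb = Kw/Ka = 1.0e-14 / 3.0 x 10^-8 = 3.33e-7.
[OH^-] = sqrt(Kb x [ClO-]) = sqrt(3.33e-7 x 0.07213) = 0.000155 M.
pOH = 3.81, so pH = 14.00 - 3.81 = 10.19.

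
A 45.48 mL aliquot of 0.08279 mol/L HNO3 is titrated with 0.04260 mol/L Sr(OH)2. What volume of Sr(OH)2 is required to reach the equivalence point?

44.2 mL

n(HNO3) = 0.08279 mol/L x 0.04548 L = 0.003765 mol.
The neutralisation is 2 HNO3 : 1 Sr(OH)2, so n(Sr(OH)2) = 0.003765 x 1/2 = 0.001883 mol.
V(Sr(OH)2) = 0.001883 / 0.04260 = 0.04419 L = 44.2 mL.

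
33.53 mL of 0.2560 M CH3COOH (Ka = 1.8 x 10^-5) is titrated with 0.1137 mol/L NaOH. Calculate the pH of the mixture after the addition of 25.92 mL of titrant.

4.46

Initial n(CH3COOH) = 0.2560 x 0.03353 = 0.008584 mol.
n(NaOH) added = 0.1137 x 0.02592 = 0.002947 mol, converting that many moles of CH3COOH to CH3COO-.
Remaining n(CH3COOH) = 0.005637 mol; n(CH3COO-) = 0.002947 mol.
By Henderson-Hasselbalch, pH = pKa + log([A^-]/[HA]) = 4.74 + log(0.002947/0.005637) = 4.74 + (-0.28) = 4.46.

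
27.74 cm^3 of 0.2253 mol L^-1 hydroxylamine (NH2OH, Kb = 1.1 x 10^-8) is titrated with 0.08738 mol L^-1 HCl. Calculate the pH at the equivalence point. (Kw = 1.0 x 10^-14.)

n(NH2OH) = 0.2253 x 0.02774 = 0.006250 mol; V(HCl) at equivalence = 0.006250/0.08738 = 0.07152 L.
At equivalence the base is fully converted to NH3OH+; total volume = 0.09926 L, so [NH3OH+] = 0.006250/0.09926 = 0.06296 M.
Ka(NH3OH+) = Kw/Kb = 1.0e-14 / 1.1 x 10^-8 = 9.09e-7.
[H^+] = sqrt(Ka x [NH3OH+]) = sqrt(9.09e-7 x 0.06296) = 0.000239 M.
pH = -log(0.000239) = 3.62.

3.62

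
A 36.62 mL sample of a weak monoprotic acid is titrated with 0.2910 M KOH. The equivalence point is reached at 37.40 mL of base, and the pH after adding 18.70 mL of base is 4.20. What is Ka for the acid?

6.3 x 10^-5

18.70 mL is half of the equivalence volume, so this is the half-equivalence point where [HA] = [A^-].
At half-equivalence pH = pKa, so pKa = 4.20.
Ka = 10^(-4.20) = 6.3 x 10^-5.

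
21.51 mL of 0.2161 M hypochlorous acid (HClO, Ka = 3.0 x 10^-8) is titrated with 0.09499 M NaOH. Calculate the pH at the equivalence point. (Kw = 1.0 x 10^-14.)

10.17

n(HClO) = 0.2161 x 0.02151 = 0.004648 mol; V(NaOH) at equivalence = 0.004648/0.09499 = 0.04893 L.
At equivalence all the acid is converted to ClO-; total volume = 0.02151 + 0.04893 = 0.07044 L, so [ClO-] = 0.004648/0.07044 = 0.06599 M.
Kb = Kw/Ka = 1.0e-14 / 3.0 x 10^-8 = 3.33e-7.
[OH^-] = sqrt(Kb x [ClO-]) = sqrt(3.33e-7 x 0.06599) = 0.000148 M.
pOH = 3.83, so pH = 14.00 - 3.83 = 10.17.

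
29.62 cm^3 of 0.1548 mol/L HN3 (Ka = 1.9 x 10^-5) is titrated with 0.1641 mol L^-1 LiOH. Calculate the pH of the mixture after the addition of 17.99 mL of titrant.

Initial n(HN3) = 0.1548 x 0.02962 = 0.004585 mol.
n(LiOH) added = 0.1641 x 0.01799 = 0.002952 mol, converting that many moles of HN3 to N3-.
Remaining n(HN3) = 0.001633 mol; n(N3-) = 0.002952 mol.
By Henderson-Hasselbalch, pH = pKa + log([A^-]/[HA]) = 4.72 + log(0.002952/0.001633) = 4.72 + (+0.26) = 4.98.

4.98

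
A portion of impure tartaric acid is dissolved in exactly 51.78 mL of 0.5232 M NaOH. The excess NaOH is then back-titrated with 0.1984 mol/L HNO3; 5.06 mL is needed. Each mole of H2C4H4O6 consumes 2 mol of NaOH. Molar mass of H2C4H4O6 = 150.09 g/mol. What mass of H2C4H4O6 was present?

1.96 g

Total n(NaOH) added = 0.5232 x 0.05178 = 0.02709 mol.
n(HNO3) used = 0.1984 x 0.005060 = 0.001004 mol, which equals the excess n(NaOH).
So n(NaOH) consumed by the sample = 0.02709 - 0.001004 = 0.02609 mol.
n(H2C4H4O6) = 0.02609 / 2 = 0.01304 mol.
mass = 0.01304 mol x 150.09 g/mol = 1.96 g.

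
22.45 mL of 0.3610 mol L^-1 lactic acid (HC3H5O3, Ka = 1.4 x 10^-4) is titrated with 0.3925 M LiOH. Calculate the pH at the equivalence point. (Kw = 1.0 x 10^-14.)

8.56

n(HC3H5O3) = 0.3610 x 0.02245 = 0.008104 mol; V(LiOH) at equivalence = 0.008104/0.3925 = 0.02065 L.
At equivalence all the acid is converted to C3H5O3-; total volume = 0.02245 + 0.02065 = 0.04310 L, so [C3H5O3-] = 0.008104/0.04310 = 0.1880 M.
Kb = Kw/Ka = 1.0e-14 / 1.4 x 10^-4 = 7.14e-11.
[OH^-] = sqrt(Kb x [C3H5O3-]) = sqrt(7.14e-11 x 0.1880) = 3.66e-6 M.
pOH = 5.44, so pH = 14.00 - 5.44 = 8.56.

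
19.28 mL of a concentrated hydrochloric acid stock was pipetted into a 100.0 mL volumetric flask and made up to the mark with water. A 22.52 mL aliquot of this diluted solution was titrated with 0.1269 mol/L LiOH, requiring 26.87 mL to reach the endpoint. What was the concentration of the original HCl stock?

n(LiOH) = 0.1269 x 0.02687 = 0.003410 mol.
n(HCl) in the aliquot = 0.003410 mol.
[diluted HCl] = 0.003410 / 0.02252 = 0.1514 M.
Dilution factor = 100.0/19.28 = 5.187, so [stock] = 0.1514 x 5.187 = 0.785 M.

0.785 M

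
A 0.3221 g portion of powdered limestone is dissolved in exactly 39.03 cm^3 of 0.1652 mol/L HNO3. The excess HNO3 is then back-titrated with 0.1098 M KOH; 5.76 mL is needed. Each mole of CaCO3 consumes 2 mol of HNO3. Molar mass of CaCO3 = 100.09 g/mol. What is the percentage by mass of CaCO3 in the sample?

90.4%

Total n(HNO3) added = 0.1652 x 0.03903 = 0.006448 mol.
n(KOH) used = 0.1098 x 0.005760 = 0.0006324 mol, which equals the excess n(HNO3).
So n(HNO3) consumed by the sample = 0.006448 - 0.0006324 = 0.005815 mol.
n(CaCO3) = 0.005815 / 2 = 0.002908 mol.
mass CaCO3 = 0.002908 x 100.09 = 0.2910 g, so %CaCO3 = 0.2910/0.3221 x 100 = 90.4%.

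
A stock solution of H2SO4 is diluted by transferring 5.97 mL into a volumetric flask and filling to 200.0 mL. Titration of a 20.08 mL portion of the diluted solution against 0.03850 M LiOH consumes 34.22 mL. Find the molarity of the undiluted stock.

n(LiOH) = 0.03850 x 0.03422 = 0.001317 mol.
n(H2SO4) in the aliquot = 0.001317 x 1/2 = 0.0006587 mol.
[diluted H2SO4] = 0.0006587 / 0.02008 = 0.03281 M.
Dilution factor = 200.0/5.970 = 33.50, so [stock] = 0.03281 x 33.50 = 1.10 M.

1.10 M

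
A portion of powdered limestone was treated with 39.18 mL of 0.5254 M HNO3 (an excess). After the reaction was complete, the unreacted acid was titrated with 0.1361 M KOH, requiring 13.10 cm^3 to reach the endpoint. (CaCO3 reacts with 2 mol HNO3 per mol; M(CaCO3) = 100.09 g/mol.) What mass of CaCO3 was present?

Total n(HNO3) added = 0.5254 x 0.03918 = 0.02059 mol.
n(KOH) used = 0.1361 x 0.01310 = 0.001783 mol, which equals the excess n(HNO3).
So n(HNO3) consumed by the sample = 0.02059 - 0.001783 = 0.01880 mol.
n(CaCO3) = 0.01880 / 2 = 0.009401 mol.
mass = 0.009401 mol x 100.09 g/mol = 0.941 g.

0.941 g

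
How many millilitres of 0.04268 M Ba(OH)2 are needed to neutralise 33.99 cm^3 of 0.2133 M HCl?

n(HCl) = 0.2133 mol/L x 0.03399 L = 0.007250 mol.
The neutralisation is 2 HCl : 1 Ba(OH)2, so n(Ba(OH)2) = 0.007250 x 1/2 = 0.003625 mol.
V(Ba(OH)2) = 0.003625 / 0.04268 = 0.08494 L = 84.9 mL.

84.9 mL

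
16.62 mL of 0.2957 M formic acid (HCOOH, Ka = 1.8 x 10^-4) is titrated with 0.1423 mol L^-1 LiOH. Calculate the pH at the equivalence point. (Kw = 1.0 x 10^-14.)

n(HCOOH) = 0.2957 x 0.01662 = 0.004915 mol; V(LiOH) at equivalence = 0.004915/0.1423 = 0.03454 L.
At equivalence all the acid is converted to HCOO-; total volume = 0.01662 + 0.03454 = 0.05116 L, so [HCOO-] = 0.004915/0.05116 = 0.09607 M.
Kb = Kw/Ka = 1.0e-14 / 1.8 x 10^-4 = 5.56e-11.
[OH^-] = sqrt(Kb x [HCOO-]) = sqrt(5.56e-11 x 0.09607) = 2.31e-6 M.
pOH = 5.64, so pH = 14.00 - 5.64 = 8.36.

8.36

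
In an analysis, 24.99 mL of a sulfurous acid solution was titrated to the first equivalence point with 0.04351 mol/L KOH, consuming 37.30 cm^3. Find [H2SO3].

n(KOH) = 0.04351 x 0.03730 = 0.001623 mol.
At the first equivalence point, 1 mol OH^- react per mol H2SO3, so n(H2SO3) = 0.001623 / 1 = 0.001623 mol.
[H2SO3] = 0.001623 / 0.02499 L = 0.0649 M.

0.0649 M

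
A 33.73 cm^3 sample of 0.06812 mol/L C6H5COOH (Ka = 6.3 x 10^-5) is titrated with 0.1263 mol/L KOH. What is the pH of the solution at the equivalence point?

8.42

n(C6H5COOH) = 0.06812 x 0.03373 = 0.002298 mol; V(KOH) at equivalence = 0.002298/0.1263 = 0.01819 L.
At equivalence all the acid is converted to C6H5COO-; total volume = 0.03373 + 0.01819 = 0.05192 L, so [C6H5COO-] = 0.002298/0.05192 = 0.04425 M.
Kb = Kw/Ka = 1.0e-14 / 6.3 x 10^-5 = 1.59e-10.
[OH^-] = sqrt(Kb x [C6H5COO-]) = sqrt(1.59e-10 x 0.04425) = 2.65e-6 M.
pOH = 5.58, so pH = 14.00 - 5.58 = 8.42.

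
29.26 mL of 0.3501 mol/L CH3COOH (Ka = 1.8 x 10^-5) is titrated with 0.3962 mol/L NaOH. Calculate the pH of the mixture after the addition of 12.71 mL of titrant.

4.73

Initial n(CH3COOH) = 0.3501 x 0.02926 = 0.01024 mol.
n(NaOH) added = 0.3962 x 0.01271 = 0.005036 mol, converting that many moles of CH3COOH to CH3COO-.
Remaining n(CH3COOH) = 0.005208 mol; n(CH3COO-) = 0.005036 mol.
By Henderson-Hasselbalch, pH = pKa + log([A^-]/[HA]) = 4.74 + log(0.005036/0.005208) = 4.74 + (-0.01) = 4.73.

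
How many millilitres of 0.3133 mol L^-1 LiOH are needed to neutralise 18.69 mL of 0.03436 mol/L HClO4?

2.05 mL

n(HClO4) = 0.03436 mol/L x 0.01869 L = 0.0006422 mol.
At equivalence n(LiOH) = n(HClO4) = 0.0006422 mol.
V(LiOH) = 0.0006422 / 0.3133 = 0.002050 L = 2.05 mL.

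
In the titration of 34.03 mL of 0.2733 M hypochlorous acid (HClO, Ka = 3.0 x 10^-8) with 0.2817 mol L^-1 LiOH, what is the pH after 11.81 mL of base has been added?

7.27

Initial n(HClO) = 0.2733 x 0.03403 = 0.009300 mol.
n(LiOH) added = 0.2817 x 0.01181 = 0.003327 mol, converting that many moles of HClO to ClO-.
Remaining n(HClO) = 0.005974 mol; n(ClO-) = 0.003327 mol.
By Henderson-Hasselbalch, pH = pKa + log([A^-]/[HA]) = 7.52 + log(0.003327/0.005974) = 7.52 + (-0.25) = 7.27.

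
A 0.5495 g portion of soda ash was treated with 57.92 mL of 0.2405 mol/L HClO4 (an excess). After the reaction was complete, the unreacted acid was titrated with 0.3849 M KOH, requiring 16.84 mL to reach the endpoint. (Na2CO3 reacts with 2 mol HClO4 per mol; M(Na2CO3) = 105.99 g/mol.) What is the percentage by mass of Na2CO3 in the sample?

Total n(HClO4) added = 0.2405 x 0.05792 = 0.01393 mol.
n(KOH) used = 0.3849 x 0.01684 = 0.006482 mol, which equals the excess n(HClO4).
So n(HClO4) consumed by the sample = 0.01393 - 0.006482 = 0.007448 mol.
n(Na2CO3) = 0.007448 / 2 = 0.003724 mol.
mass Na2CO3 = 0.003724 x 105.99 = 0.3947 g, so %Na2CO3 = 0.3947/0.5495 x 100 = 71.8%.

71.8%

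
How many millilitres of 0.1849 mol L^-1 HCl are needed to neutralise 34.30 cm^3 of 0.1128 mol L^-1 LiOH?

20.9 mL

n(LiOH) = 0.1128 mol/L x 0.03430 L = 0.003869 mol.
At equivalence n(HCl) = n(LiOH) = 0.003869 mol.
V(HCl) = 0.003869 / 0.1849 = 0.02093 L = 20.9 mL.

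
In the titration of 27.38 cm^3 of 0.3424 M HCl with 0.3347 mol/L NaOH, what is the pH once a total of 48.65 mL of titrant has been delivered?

12.96

n(acid) = 0.3424 x 0.02738 = 0.009375 mol; n(NaOH) added = 0.3347 x 0.04865 = 0.01628 mol.
Base is in excess by 0.01628 - 0.009375 = 0.006908 mol in a total volume of 0.07603 L.
[OH^-] = 0.006908/0.07603 = 0.09086 M, so pOH = 1.04 and pH = 14.00 - 1.04 = 12.96.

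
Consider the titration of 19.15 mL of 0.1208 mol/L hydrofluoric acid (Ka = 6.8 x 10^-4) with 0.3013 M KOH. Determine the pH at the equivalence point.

8.05

n(HF) = 0.1208 x 0.01915 = 0.002313 mol; V(KOH) at equivalence = 0.002313/0.3013 = 0.007678 L.
At equivalence all the acid is converted to F-; total volume = 0.01915 + 0.007678 = 0.02683 L, so [F-] = 0.002313/0.02683 = 0.08623 M.
Kb = Kw/Ka = 1.0e-14 / 6.8 x 10^-4 = 1.47e-11.
[OH^-] = sqrt(Kb x [F-]) = sqrt(1.47e-11 x 0.08623) = 1.13e-6 M.
pOH = 5.95, so pH = 14.00 - 5.95 = 8.05.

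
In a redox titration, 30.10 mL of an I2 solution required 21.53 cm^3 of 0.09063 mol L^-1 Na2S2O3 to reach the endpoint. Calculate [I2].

0.0324 M

n(Na2S2O3) = 0.09063 x 0.02153 = 0.001951 mol.
From the balanced equation, 2 mol Na2S2O3 reacts with 1 mol I2, so n(I2) = 0.001951 x 1/2 = 0.0009756 mol.
[I2] = 0.0009756 / 0.03010 L = 0.0324 M.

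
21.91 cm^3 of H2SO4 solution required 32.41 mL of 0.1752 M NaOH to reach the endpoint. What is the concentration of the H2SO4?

n(NaOH) delivered = 0.1752 x 0.03241 = 0.005678 mol.
The reaction is 1 H2SO4 + 2 NaOH, so n(H2SO4) = 0.005678 x 1/2 = 0.002839 mol.
[H2SO4] = 0.002839 mol / 0.02191 L = 0.130 M.

0.130 M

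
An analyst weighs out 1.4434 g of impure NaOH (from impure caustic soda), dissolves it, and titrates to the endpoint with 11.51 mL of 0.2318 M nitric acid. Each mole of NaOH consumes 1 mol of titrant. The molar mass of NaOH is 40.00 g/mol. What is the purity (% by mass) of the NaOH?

7.39%

n(HNO3) = 0.2318 x 0.01151 = 0.002668 mol.
n(NaOH) = 0.002668 / 1 = 0.002668 mol.
mass of NaOH = 0.002668 x 40.00 = 0.1067 g.
% purity = 0.1067 / 1.4434 x 100 = 7.39%.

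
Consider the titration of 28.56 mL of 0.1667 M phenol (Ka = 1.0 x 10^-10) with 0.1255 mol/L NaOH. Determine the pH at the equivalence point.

n(C6H5OH) = 0.1667 x 0.02856 = 0.004761 mol; V(NaOH) at equivalence = 0.004761/0.1255 = 0.03794 L.
At equivalence all the acid is converted to C6H5O-; total volume = 0.02856 + 0.03794 = 0.06650 L, so [C6H5O-] = 0.004761/0.06650 = 0.07160 M.
Kb = Kw/Ka = 1.0e-14 / 1.0 x 10^-10 = 0.000100.
[OH^-] = sqrt(Kb x [C6H5O-]) = sqrt(0.000100 x 0.07160) = 0.00268 M.
pOH = 2.57, so pH = 14.00 - 2.57 = 11.43.

11.43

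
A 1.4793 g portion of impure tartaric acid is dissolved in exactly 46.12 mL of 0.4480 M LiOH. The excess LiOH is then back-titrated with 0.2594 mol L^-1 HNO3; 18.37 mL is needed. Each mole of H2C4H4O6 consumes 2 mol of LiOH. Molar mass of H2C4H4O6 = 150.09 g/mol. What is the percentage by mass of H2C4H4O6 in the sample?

80.6%

Total n(LiOH) added = 0.4480 x 0.04612 = 0.02066 mol.
n(HNO3) used = 0.2594 x 0.01837 = 0.004765 mol, which equals the excess n(LiOH).
So n(LiOH) consumed by the sample = 0.02066 - 0.004765 = 0.01590 mol.
n(H2C4H4O6) = 0.01590 / 2 = 0.007948 mol.
mass H2C4H4O6 = 0.007948 x 150.09 = 1.193 g, so %H2C4H4O6 = 1.193/1.4793 x 100 = 80.6%.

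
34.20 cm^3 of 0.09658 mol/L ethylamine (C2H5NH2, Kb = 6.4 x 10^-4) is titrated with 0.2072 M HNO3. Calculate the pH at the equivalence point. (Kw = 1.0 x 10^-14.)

5.99

n(C2H5NH2) = 0.09658 x 0.03420 = 0.003303 mol; V(HNO3) at equivalence = 0.003303/0.2072 = 0.01594 L.
At equivalence the base is fully converted to C2H5NH3+; total volume = 0.05014 L, so [C2H5NH3+] = 0.003303/0.05014 = 0.06587 M.
Ka(C2H5NH3+) = Kw/Kb = 1.0e-14 / 6.4 x 10^-4 = 1.56e-11.
[H^+] = sqrt(Ka x [C2H5NH3+]) = sqrt(1.56e-11 x 0.06587) = 1.01e-6 M.
pH = -log(1.01e-6) = 5.99.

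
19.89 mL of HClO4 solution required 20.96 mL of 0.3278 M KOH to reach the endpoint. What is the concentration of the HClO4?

n(KOH) delivered = 0.3278 x 0.02096 = 0.006871 mol.
For a 1:1 reaction, n(HClO4) = 0.006871 mol.
[HClO4] = 0.006871 mol / 0.01989 L = 0.345 M.

0.345 M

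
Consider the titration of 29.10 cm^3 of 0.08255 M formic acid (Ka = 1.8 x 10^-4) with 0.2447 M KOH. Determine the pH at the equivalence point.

8.27

n(HCOOH) = 0.08255 x 0.02910 = 0.002402 mol; V(KOH) at equivalence = 0.002402/0.2447 = 0.009817 L.
At equivalence all the acid is converted to HCOO-; total volume = 0.02910 + 0.009817 = 0.03892 L, so [HCOO-] = 0.002402/0.03892 = 0.06173 M.
Kb = Kw/Ka = 1.0e-14 / 1.8 x 10^-4 = 5.56e-11.
[OH^-] = sqrt(Kb x [HCOO-]) = sqrt(5.56e-11 x 0.06173) = 1.85e-6 M.
pOH = 5.73, so pH = 14.00 - 5.73 = 8.27.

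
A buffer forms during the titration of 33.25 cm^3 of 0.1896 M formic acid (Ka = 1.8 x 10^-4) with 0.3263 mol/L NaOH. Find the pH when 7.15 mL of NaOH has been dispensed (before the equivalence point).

3.51

Initial n(HCOOH) = 0.1896 x 0.03325 = 0.006304 mol.
n(NaOH) added = 0.3263 x 0.007150 = 0.002333 mol, converting that many moles of HCOOH to HCOO-.
Remaining n(HCOOH) = 0.003971 mol; n(HCOO-) = 0.002333 mol.
By Henderson-Hasselbalch, pH = pKa + log([A^-]/[HA]) = 3.74 + log(0.002333/0.003971) = 3.74 + (-0.23) = 3.51.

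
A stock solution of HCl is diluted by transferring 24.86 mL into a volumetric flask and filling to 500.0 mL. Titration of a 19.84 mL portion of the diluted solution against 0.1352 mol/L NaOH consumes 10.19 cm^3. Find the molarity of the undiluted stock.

n(NaOH) = 0.1352 x 0.01019 = 0.001378 mol.
n(HCl) in the aliquot = 0.001378 mol.
[diluted HCl] = 0.001378 / 0.01984 = 0.06944 M.
Dilution factor = 500.0/24.86 = 20.11, so [stock] = 0.06944 x 20.11 = 1.40 M.

1.40 M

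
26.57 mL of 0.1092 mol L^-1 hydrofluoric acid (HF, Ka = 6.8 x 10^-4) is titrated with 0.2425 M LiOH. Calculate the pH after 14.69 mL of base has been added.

n(acid) = 0.1092 x 0.02657 = 0.002901 mol; n(LiOH) added = 0.2425 x 0.01469 = 0.003562 mol.
Base is in excess by 0.003562 - 0.002901 = 0.0006609 mol in a total volume of 0.04126 L.
[OH^-] = 0.0006609/0.04126 = 0.01602 M, so pOH = 1.80 and pH = 14.00 - 1.80 = 12.20.

12.20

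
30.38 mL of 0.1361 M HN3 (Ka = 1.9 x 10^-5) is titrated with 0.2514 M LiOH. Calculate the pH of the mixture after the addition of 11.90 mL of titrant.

Initial n(HN3) = 0.1361 x 0.03038 = 0.004135 mol.
n(LiOH) added = 0.2514 x 0.01190 = 0.002992 mol, converting that many moles of HN3 to N3-.
Remaining n(HN3) = 0.001143 mol; n(N3-) = 0.002992 mol.
By Henderson-Hasselbalch, pH = pKa + log([A^-]/[HA]) = 4.72 + log(0.002992/0.001143) = 4.72 + (+0.42) = 5.14.

5.14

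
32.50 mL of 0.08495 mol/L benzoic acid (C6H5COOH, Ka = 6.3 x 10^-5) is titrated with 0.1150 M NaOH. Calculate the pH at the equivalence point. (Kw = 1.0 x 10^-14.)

8.44

n(C6H5COOH) = 0.08495 x 0.03250 = 0.002761 mol; V(NaOH) at equivalence = 0.002761/0.1150 = 0.02401 L.
At equivalence all the acid is converted to C6H5COO-; total volume = 0.03250 + 0.02401 = 0.05651 L, so [C6H5COO-] = 0.002761/0.05651 = 0.04886 M.
Kb = Kw/Ka = 1.0e-14 / 6.3 x 10^-5 = 1.59e-10.
[OH^-] = sqrt(Kb x [C6H5COO-]) = sqrt(1.59e-10 x 0.04886) = 2.78e-6 M.
pOH = 5.56, so pH = 14.00 - 5.56 = 8.44.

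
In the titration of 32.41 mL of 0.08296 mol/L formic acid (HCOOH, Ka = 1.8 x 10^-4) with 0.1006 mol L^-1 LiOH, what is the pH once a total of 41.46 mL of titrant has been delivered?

n(acid) = 0.08296 x 0.03241 = 0.002689 mol; n(LiOH) added = 0.1006 x 0.04146 = 0.004171 mol.
Base is in excess by 0.004171 - 0.002689 = 0.001482 mol in a total volume of 0.07387 L.
[OH^-] = 0.001482/0.07387 = 0.02006 M, so pOH = 1.70 and pH = 14.00 - 1.70 = 12.30.

12.30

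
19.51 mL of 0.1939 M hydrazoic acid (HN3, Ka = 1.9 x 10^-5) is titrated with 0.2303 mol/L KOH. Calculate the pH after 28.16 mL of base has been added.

n(acid) = 0.1939 x 0.01951 = 0.003783 mol; n(KOH) added = 0.2303 x 0.02816 = 0.006485 mol.
Base is in excess by 0.006485 - 0.003783 = 0.002702 mol in a total volume of 0.04767 L.
[OH^-] = 0.002702/0.04767 = 0.05669 M, so pOH = 1.25 and pH = 14.00 - 1.25 = 12.75.

12.75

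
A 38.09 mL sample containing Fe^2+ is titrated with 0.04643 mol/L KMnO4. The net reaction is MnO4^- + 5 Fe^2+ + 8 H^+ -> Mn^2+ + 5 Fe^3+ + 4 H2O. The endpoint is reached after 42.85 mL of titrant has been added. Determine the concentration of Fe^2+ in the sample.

n(KMnO4) = 0.04643 x 0.04285 = 0.001990 mol.
From the balanced equation, 1 mol KMnO4 reacts with 5 mol Fe^2+, so n(Fe^2+) = 0.001990 x 5/1 = 0.009948 mol.
[Fe^2+] = 0.009948 / 0.03809 L = 0.261 M.

0.261 M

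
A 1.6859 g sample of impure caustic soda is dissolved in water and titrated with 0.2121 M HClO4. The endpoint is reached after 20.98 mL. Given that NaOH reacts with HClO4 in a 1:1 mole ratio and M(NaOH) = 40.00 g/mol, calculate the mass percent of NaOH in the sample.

n(HClO4) = 0.2121 x 0.02098 = 0.004450 mol.
n(NaOH) = 0.004450 / 1 = 0.004450 mol.
mass of NaOH = 0.004450 x 40.00 = 0.1780 g.
% purity = 0.1780 / 1.6859 x 100 = 10.6%.

10.6%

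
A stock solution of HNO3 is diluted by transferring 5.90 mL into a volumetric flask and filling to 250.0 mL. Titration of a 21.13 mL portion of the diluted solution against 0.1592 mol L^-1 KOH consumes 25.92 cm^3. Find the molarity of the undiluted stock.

8.27 M

n(KOH) = 0.1592 x 0.02592 = 0.004126 mol.
n(HNO3) in the aliquot = 0.004126 mol.
[diluted HNO3] = 0.004126 / 0.02113 = 0.1953 M.
Dilution factor = 250.0/5.900 = 42.37, so [stock] = 0.1953 x 42.37 = 8.27 M.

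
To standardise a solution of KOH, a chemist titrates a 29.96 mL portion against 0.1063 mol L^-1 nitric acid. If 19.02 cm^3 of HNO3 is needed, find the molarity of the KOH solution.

0.0675 M

n(HNO3) delivered = 0.1063 x 0.01902 = 0.002022 mol.
For a 1:1 reaction, n(KOH) = 0.002022 mol.
[KOH] = 0.002022 mol / 0.02996 L = 0.0675 M.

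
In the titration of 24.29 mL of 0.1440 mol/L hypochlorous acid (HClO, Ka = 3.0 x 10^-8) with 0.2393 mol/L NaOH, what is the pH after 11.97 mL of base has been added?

8.18

Initial n(HClO) = 0.1440 x 0.02429 = 0.003498 mol.
n(NaOH) added = 0.2393 x 0.01197 = 0.002864 mol, converting that many moles of HClO to ClO-.
Remaining n(HClO) = 0.0006333 mol; n(ClO-) = 0.002864 mol.
By Henderson-Hasselbalch, pH = pKa + log([A^-]/[HA]) = 7.52 + log(0.002864/0.0006333) = 7.52 + (+0.66) = 8.18.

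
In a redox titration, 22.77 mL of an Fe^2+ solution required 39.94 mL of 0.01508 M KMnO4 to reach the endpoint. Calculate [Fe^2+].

n(KMnO4) = 0.01508 x 0.03994 = 0.0006023 mol.
From the balanced equation, 1 mol KMnO4 reacts with 5 mol Fe^2+, so n(Fe^2+) = 0.0006023 x 5/1 = 0.003011 mol.
[Fe^2+] = 0.003011 / 0.02277 L = 0.132 M.

0.132 M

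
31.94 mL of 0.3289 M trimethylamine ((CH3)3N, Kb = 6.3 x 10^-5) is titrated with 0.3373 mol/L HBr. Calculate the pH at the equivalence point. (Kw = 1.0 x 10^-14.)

n((CH3)3N) = 0.3289 x 0.03194 = 0.01051 mol; V(HBr) at equivalence = 0.01051/0.3373 = 0.03114 L.
At equivalence the base is fully converted to (CH3)3NH+; total volume = 0.06308 L, so [(CH3)3NH+] = 0.01051/0.06308 = 0.1665 M.
Ka((CH3)3NH+) = Kw/Kb = 1.0e-14 / 6.3 x 10^-5 = 1.59e-10.
[H^+] = sqrt(Ka x [(CH3)3NH+]) = sqrt(1.59e-10 x 0.1665) = 5.14e-6 M.
pH = -log(5.14e-6) = 5.29.

5.29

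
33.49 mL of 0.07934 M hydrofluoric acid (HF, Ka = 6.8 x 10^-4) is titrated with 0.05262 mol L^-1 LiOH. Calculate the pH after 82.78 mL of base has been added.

12.16

n(acid) = 0.07934 x 0.03349 = 0.002657 mol; n(LiOH) added = 0.05262 x 0.08278 = 0.004356 mol.
Base is in excess by 0.004356 - 0.002657 = 0.001699 mol in a total volume of 0.1163 L.
[OH^-] = 0.001699/0.1163 = 0.01461 M, so pOH = 1.84 and pH = 14.00 - 1.84 = 12.16.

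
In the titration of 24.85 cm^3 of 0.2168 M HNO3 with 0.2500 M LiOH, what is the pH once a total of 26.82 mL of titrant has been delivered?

n(acid) = 0.2168 x 0.02485 = 0.005387 mol; n(LiOH) added = 0.2500 x 0.02682 = 0.006705 mol.
Base is in excess by 0.006705 - 0.005387 = 0.001318 mol in a total volume of 0.05167 L.
[OH^-] = 0.001318/0.05167 = 0.02550 M, so pOH = 1.59 and pH = 14.00 - 1.59 = 12.41.

12.41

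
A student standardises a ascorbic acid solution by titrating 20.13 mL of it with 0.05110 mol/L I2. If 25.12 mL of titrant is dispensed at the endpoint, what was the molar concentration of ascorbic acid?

n(I2) = 0.05110 x 0.02512 = 0.001284 mol.
From the balanced equation, 1 mol I2 reacts with 1 mol ascorbic acid, so n(ascorbic acid) = 0.001284 x 1/1 = 0.001284 mol.
[ascorbic acid] = 0.001284 / 0.02013 L = 0.0638 M.

0.0638 M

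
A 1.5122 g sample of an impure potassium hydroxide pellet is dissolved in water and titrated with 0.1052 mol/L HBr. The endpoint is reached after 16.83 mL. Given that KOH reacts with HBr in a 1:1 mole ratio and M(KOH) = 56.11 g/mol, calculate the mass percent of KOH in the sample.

6.57%

n(HBr) = 0.1052 x 0.01683 = 0.001771 mol.
n(KOH) = 0.001771 / 1 = 0.001771 mol.
mass of KOH = 0.001771 x 56.11 = 0.09934 g.
% purity = 0.09934 / 1.5122 x 100 = 6.57%.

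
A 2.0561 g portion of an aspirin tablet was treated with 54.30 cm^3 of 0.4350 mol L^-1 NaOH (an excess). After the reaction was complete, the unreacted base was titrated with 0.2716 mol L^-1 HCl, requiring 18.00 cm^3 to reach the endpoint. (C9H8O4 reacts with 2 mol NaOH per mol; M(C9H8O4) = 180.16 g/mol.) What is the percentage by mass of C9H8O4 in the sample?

82.1%

Total n(NaOH) added = 0.4350 x 0.05430 = 0.02362 mol.
n(HCl) used = 0.2716 x 0.01800 = 0.004889 mol, which equals the excess n(NaOH).
So n(NaOH) consumed by the sample = 0.02362 - 0.004889 = 0.01873 mol.
n(C9H8O4) = 0.01873 / 2 = 0.009366 mol.
mass C9H8O4 = 0.009366 x 180.16 = 1.687 g, so %C9H8O4 = 1.687/2.0561 x 100 = 82.1%.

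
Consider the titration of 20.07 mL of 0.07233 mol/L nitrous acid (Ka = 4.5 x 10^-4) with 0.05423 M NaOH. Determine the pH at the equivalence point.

7.92

n(HNO2) = 0.07233 x 0.02007 = 0.001452 mol; V(NaOH) at equivalence = 0.001452/0.05423 = 0.02677 L.
At equivalence all the acid is converted to NO2-; total volume = 0.02007 + 0.02677 = 0.04684 L, so [NO2-] = 0.001452/0.04684 = 0.03099 M.
Kb = Kw/Ka = 1.0e-14 / 4.5 x 10^-4 = 2.22e-11.
[OH^-] = sqrt(Kb x [NO2-]) = sqrt(2.22e-11 x 0.03099) = 8.30e-7 M.
pOH = 6.08, so pH = 14.00 - 6.08 = 7.92.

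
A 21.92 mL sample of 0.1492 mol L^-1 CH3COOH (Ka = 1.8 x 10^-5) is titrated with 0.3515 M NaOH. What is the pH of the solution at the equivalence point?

8.88

n(CH3COOH) = 0.1492 x 0.02192 = 0.003270 mol; V(NaOH) at equivalence = 0.003270/0.3515 = 0.009304 L.
At equivalence all the acid is converted to CH3COO-; total volume = 0.02192 + 0.009304 = 0.03122 L, so [CH3COO-] = 0.003270/0.03122 = 0.1047 M.
Kb = Kw/Ka = 1.0e-14 / 1.8 x 10^-5 = 5.56e-10.
[OH^-] = sqrt(Kb x [CH3COO-]) = sqrt(5.56e-10 x 0.1047) = 7.63e-6 M.
pOH = 5.12, so pH = 14.00 - 5.12 = 8.88.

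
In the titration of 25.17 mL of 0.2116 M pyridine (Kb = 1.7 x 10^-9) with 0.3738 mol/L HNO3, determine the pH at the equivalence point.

3.05

n(C5H5N) = 0.2116 x 0.02517 = 0.005326 mol; V(HNO3) at equivalence = 0.005326/0.3738 = 0.01425 L.
At equivalence the base is fully converted to C5H5NH+; total volume = 0.03942 L, so [C5H5NH+] = 0.005326/0.03942 = 0.1351 M.
Ka(C5H5NH+) = Kw/Kb = 1.0e-14 / 1.7 x 10^-9 = 5.88e-6.
[H^+] = sqrt(Ka x [C5H5NH+]) = sqrt(5.88e-6 x 0.1351) = 0.000892 M.
pH = -log(0.000892) = 3.05.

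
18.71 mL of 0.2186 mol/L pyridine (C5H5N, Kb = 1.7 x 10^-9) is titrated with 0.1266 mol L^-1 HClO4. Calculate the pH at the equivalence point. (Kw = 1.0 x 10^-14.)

3.16

n(C5H5N) = 0.2186 x 0.01871 = 0.004090 mol; V(HClO4) at equivalence = 0.004090/0.1266 = 0.03231 L.
At equivalence the base is fully converted to C5H5NH+; total volume = 0.05102 L, so [C5H5NH+] = 0.004090/0.05102 = 0.08017 M.
Ka(C5H5NH+) = Kw/Kb = 1.0e-14 / 1.7 x 10^-9 = 5.88e-6.
[H^+] = sqrt(Ka x [C5H5NH+]) = sqrt(5.88e-6 x 0.08017) = 0.000687 M.
pH = -log(0.000687) = 3.16.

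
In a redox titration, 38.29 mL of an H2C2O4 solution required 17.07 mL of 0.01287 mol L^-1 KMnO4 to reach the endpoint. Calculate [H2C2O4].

0.0143 M

n(KMnO4) = 0.01287 x 0.01707 = 0.0002197 mol.
From the balanced equation, 2 mol KMnO4 reacts with 5 mol H2C2O4, so n(H2C2O4) = 0.0002197 x 5/2 = 0.0005492 mol.
[H2C2O4] = 0.0005492 / 0.03829 L = 0.0143 M.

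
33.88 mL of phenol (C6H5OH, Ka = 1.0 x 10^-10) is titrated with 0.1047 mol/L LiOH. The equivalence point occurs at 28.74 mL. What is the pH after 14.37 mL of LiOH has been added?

14.37 mL is exactly half the equivalence volume (28.74/2), i.e. the half-equivalence point.
There, n(HA) = n(A^-), so pH = pKa = -log(1.0 x 10^-10) = 10.00.

10.00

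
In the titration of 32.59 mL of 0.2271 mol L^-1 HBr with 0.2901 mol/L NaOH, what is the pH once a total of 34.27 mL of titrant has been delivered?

12.58

n(acid) = 0.2271 x 0.03259 = 0.007401 mol; n(NaOH) added = 0.2901 x 0.03427 = 0.009942 mol.
Base is in excess by 0.009942 - 0.007401 = 0.002541 mol in a total volume of 0.06686 L.
[OH^-] = 0.002541/0.06686 = 0.03800 M, so pOH = 1.42 and pH = 14.00 - 1.42 = 12.58.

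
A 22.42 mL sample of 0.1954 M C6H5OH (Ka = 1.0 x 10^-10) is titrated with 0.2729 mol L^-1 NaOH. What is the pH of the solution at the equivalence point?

11.53

n(C6H5OH) = 0.1954 x 0.02242 = 0.004381 mol; V(NaOH) at equivalence = 0.004381/0.2729 = 0.01605 L.
At equivalence all the acid is converted to C6H5O-; total volume = 0.02242 + 0.01605 = 0.03847 L, so [C6H5O-] = 0.004381/0.03847 = 0.1139 M.
Kb = Kw/Ka = 1.0e-14 / 1.0 x 10^-10 = 0.000100.
[OH^-] = sqrt(Kb x [C6H5O-]) = sqrt(0.000100 x 0.1139) = 0.00337 M.
pOH = 2.47, so pH = 14.00 - 2.47 = 11.53.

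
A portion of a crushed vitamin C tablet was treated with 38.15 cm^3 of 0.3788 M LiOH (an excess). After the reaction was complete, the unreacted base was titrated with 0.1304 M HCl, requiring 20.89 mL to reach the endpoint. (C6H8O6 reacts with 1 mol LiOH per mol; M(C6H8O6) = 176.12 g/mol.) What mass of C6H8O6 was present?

Total n(LiOH) added = 0.3788 x 0.03815 = 0.01445 mol.
n(HCl) used = 0.1304 x 0.02089 = 0.002724 mol, which equals the excess n(LiOH).
So n(LiOH) consumed by the sample = 0.01445 - 0.002724 = 0.01173 mol.
n(C6H8O6) = 0.01173 / 1 = 0.01173 mol.
mass = 0.01173 mol x 176.12 g/mol = 2.07 g.

2.07 g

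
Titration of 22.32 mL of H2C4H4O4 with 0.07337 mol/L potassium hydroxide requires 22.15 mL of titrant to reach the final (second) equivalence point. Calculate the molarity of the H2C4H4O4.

0.0364 M

n(KOH) = 0.07337 x 0.02215 = 0.001625 mol.
At the final (second) equivalence point, 2 mol OH^- react per mol H2C4H4O4, so n(H2C4H4O4) = 0.001625 / 2 = 0.0008126 mol.
[H2C4H4O4] = 0.0008126 / 0.02232 L = 0.0364 M.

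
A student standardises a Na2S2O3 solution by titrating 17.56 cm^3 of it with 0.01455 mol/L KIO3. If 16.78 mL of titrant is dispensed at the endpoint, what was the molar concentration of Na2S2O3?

0.0834 M

n(KIO3) = 0.01455 x 0.01678 = 0.0002441 mol.
From the balanced equation, 1 mol KIO3 reacts with 6 mol Na2S2O3, so n(Na2S2O3) = 0.0002441 x 6/1 = 0.001465 mol.
[Na2S2O3] = 0.001465 / 0.01756 L = 0.0834 M.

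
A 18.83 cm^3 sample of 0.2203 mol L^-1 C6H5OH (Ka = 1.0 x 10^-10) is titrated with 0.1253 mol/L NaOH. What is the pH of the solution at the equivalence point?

n(C6H5OH) = 0.2203 x 0.01883 = 0.004148 mol; V(NaOH) at equivalence = 0.004148/0.1253 = 0.03311 L.
At equivalence all the acid is converted to C6H5O-; total volume = 0.01883 + 0.03311 = 0.05194 L, so [C6H5O-] = 0.004148/0.05194 = 0.07987 M.
Kb = Kw/Ka = 1.0e-14 / 1.0 x 10^-10 = 0.000100.
[OH^-] = sqrt(Kb x [C6H5O-]) = sqrt(0.000100 x 0.07987) = 0.00283 M.
pOH = 2.55, so pH = 14.00 - 2.55 = 11.45.

11.45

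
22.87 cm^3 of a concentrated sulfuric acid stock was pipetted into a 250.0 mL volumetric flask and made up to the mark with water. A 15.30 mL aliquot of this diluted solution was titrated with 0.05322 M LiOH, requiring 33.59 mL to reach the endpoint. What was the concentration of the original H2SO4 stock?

n(LiOH) = 0.05322 x 0.03359 = 0.001788 mol.
n(H2SO4) in the aliquot = 0.001788 x 1/2 = 0.0008938 mol.
[diluted H2SO4] = 0.0008938 / 0.01530 = 0.05842 M.
Dilution factor = 250.0/22.87 = 10.93, so [stock] = 0.05842 x 10.93 = 0.639 M.

0.639 M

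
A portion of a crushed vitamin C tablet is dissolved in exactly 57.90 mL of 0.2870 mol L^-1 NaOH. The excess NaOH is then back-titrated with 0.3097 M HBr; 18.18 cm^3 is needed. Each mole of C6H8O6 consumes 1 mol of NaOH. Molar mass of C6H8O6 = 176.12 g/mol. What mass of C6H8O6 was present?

Total n(NaOH) added = 0.2870 x 0.05790 = 0.01662 mol.
n(HBr) used = 0.3097 x 0.01818 = 0.005630 mol, which equals the excess n(NaOH).
So n(NaOH) consumed by the sample = 0.01662 - 0.005630 = 0.01099 mol.
n(C6H8O6) = 0.01099 / 1 = 0.01099 mol.
mass = 0.01099 mol x 176.12 g/mol = 1.94 g.

1.94 g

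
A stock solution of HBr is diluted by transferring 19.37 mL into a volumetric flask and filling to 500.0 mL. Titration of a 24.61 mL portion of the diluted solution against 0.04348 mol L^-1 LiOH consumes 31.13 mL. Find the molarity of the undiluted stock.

1.42 M

n(LiOH) = 0.04348 x 0.03113 = 0.001354 mol.
n(HBr) in the aliquot = 0.001354 mol.
[diluted HBr] = 0.001354 / 0.02461 = 0.05500 M.
Dilution factor = 500.0/19.37 = 25.81, so [stock] = 0.05500 x 25.81 = 1.42 M.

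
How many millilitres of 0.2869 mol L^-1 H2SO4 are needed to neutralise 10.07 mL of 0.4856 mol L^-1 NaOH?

8.52 mL

n(NaOH) = 0.4856 mol/L x 0.01007 L = 0.004890 mol.
The neutralisation is 2 NaOH : 1 H2SO4, so n(H2SO4) = 0.004890 x 1/2 = 0.002445 mol.
V(H2SO4) = 0.002445 / 0.2869 = 0.008522 L = 8.52 mL.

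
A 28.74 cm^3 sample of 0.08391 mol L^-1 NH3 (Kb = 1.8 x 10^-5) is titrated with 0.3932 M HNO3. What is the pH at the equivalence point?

5.21

n(NH3) = 0.08391 x 0.02874 = 0.002412 mol; V(HNO3) at equivalence = 0.002412/0.3932 = 0.006133 L.
At equivalence the base is fully converted to NH4+; total volume = 0.03487 L, so [NH4+] = 0.002412/0.03487 = 0.06915 M.
Ka(NH4+) = Kw/Kb = 1.0e-14 / 1.8 x 10^-5 = 5.56e-10.
[H^+] = sqrt(Ka x [NH4+]) = sqrt(5.56e-10 x 0.06915) = 6.20e-6 M.
pH = -log(6.20e-6) = 5.21.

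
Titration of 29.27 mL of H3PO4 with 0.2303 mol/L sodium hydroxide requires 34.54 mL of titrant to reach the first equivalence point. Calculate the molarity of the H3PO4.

0.272 M

n(NaOH) = 0.2303 x 0.03454 = 0.007955 mol.
At the first equivalence point, 1 mol OH^- react per mol H3PO4, so n(H3PO4) = 0.007955 / 1 = 0.007955 mol.
[H3PO4] = 0.007955 / 0.02927 L = 0.272 M.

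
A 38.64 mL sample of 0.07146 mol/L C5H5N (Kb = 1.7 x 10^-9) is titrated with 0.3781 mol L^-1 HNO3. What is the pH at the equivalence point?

3.23

n(C5H5N) = 0.07146 x 0.03864 = 0.002761 mol; V(HNO3) at equivalence = 0.002761/0.3781 = 0.007303 L.
At equivalence the base is fully converted to C5H5NH+; total volume = 0.04594 L, so [C5H5NH+] = 0.002761/0.04594 = 0.06010 M.
Ka(C5H5NH+) = Kw/Kb = 1.0e-14 / 1.7 x 10^-9 = 5.88e-6.
[H^+] = sqrt(Ka x [C5H5NH+]) = sqrt(5.88e-6 x 0.06010) = 0.000595 M.
pH = -log(0.000595) = 3.23.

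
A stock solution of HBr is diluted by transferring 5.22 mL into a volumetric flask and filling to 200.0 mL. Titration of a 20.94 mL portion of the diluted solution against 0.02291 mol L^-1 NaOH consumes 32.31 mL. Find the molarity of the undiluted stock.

1.35 M

n(NaOH) = 0.02291 x 0.03231 = 0.0007402 mol.
n(HBr) in the aliquot = 0.0007402 mol.
[diluted HBr] = 0.0007402 / 0.02094 = 0.03535 M.
Dilution factor = 200.0/5.220 = 38.31, so [stock] = 0.03535 x 38.31 = 1.35 M.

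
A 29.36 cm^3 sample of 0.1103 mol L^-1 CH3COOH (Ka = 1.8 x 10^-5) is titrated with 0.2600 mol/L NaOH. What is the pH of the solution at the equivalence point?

n(CH3COOH) = 0.1103 x 0.02936 = 0.003238 mol; V(NaOH) at equivalence = 0.003238/0.2600 = 0.01246 L.
At equivalence all the acid is converted to CH3COO-; total volume = 0.02936 + 0.01246 = 0.04182 L, so [CH3COO-] = 0.003238/0.04182 = 0.07745 M.
Kb = Kw/Ka = 1.0e-14 / 1.8 x 10^-5 = 5.56e-10.
[OH^-] = sqrt(Kb x [CH3COO-]) = sqrt(5.56e-10 x 0.07745) = 6.56e-6 M.
pOH = 5.18, so pH = 14.00 - 5.18 = 8.82.

8.82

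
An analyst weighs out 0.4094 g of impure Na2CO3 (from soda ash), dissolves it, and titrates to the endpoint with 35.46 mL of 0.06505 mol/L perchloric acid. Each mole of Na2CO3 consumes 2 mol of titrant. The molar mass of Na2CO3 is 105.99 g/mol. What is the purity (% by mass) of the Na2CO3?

n(HClO4) = 0.06505 x 0.03546 = 0.002307 mol.
n(Na2CO3) = 0.002307 / 2 = 0.001153 mol.
mass of Na2CO3 = 0.001153 x 105.99 = 0.1222 g.
% purity = 0.1222 / 0.4094 x 100 = 29.9%.

29.9%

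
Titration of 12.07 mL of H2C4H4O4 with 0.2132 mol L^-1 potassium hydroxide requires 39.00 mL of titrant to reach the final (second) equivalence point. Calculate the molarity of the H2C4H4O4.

0.344 M

n(KOH) = 0.2132 x 0.03900 = 0.008315 mol.
At the final (second) equivalence point, 2 mol OH^- react per mol H2C4H4O4, so n(H2C4H4O4) = 0.008315 / 2 = 0.004157 mol.
[H2C4H4O4] = 0.004157 / 0.01207 L = 0.344 M.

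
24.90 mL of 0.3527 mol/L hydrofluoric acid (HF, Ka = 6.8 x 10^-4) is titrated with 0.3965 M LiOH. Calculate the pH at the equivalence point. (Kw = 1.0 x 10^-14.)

8.22

n(HF) = 0.3527 x 0.02490 = 0.008782 mol; V(LiOH) at equivalence = 0.008782/0.3965 = 0.02215 L.
At equivalence all the acid is converted to F-; total volume = 0.02490 + 0.02215 = 0.04705 L, so [F-] = 0.008782/0.04705 = 0.1867 M.
Kb = Kw/Ka = 1.0e-14 / 6.8 x 10^-4 = 1.47e-11.
[OH^-] = sqrt(Kb x [F-]) = sqrt(1.47e-11 x 0.1867) = 1.66e-6 M.
pOH = 5.78, so pH = 14.00 - 5.78 = 8.22.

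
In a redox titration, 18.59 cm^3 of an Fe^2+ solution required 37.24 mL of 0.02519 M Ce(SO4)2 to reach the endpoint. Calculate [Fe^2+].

0.0505 M

n(Ce(SO4)2) = 0.02519 x 0.03724 = 0.0009381 mol.
From the balanced equation, 1 mol Ce(SO4)2 reacts with 1 mol Fe^2+, so n(Fe^2+) = 0.0009381 x 1/1 = 0.0009381 mol.
[Fe^2+] = 0.0009381 / 0.01859 L = 0.0505 M.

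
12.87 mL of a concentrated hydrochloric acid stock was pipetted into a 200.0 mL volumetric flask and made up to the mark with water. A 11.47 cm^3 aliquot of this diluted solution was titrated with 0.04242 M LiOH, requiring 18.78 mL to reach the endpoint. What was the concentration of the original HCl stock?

n(LiOH) = 0.04242 x 0.01878 = 0.0007966 mol.
n(HCl) in the aliquot = 0.0007966 mol.
[diluted HCl] = 0.0007966 / 0.01147 = 0.06945 M.
Dilution factor = 200.0/12.87 = 15.54, so [stock] = 0.06945 x 15.54 = 1.08 M.

1.08 M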